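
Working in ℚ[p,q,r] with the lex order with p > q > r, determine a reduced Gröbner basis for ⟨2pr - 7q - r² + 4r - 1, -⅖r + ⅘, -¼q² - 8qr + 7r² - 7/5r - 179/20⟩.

f_1 = 2pr - 7q - r² + 4r - 1, LT = pr.
f_2 = -⅖r + ⅘, LT = r.
f_3 = -¼q² - 8qr + 7r² - 7/5r - 179/20, LT = q².

S(f_1,f_2): lcm = pr. S = 2p - 7/2q - ½r² + 2r - ½.
  leading term p: no divisor's leading term divides it; move 2p to the remainder.
  leading term q: no divisor's leading term divides it; move -7/2q to the remainder.
  leading term r²: subtract (5/4r)·f_2 from -½r² + 2r - ½ → r - ½
  leading term r: subtract (-5/2)·f_2 from r - ½ → 3/2
  leading term 1: no divisor's leading term divides it; move 3/2 to the remainder.
  remainder 2p - 7/2q + 3/2 ≠ 0; add g_4 = 2p - 7/2q + 3/2 to the basis.

The other S-polynomials (S(f_1,f_3), S(f_2,f_3), S(f_1,g_4), S(f_2,g_4), S(f_3,g_4)) all reduce to 0 modulo the current basis, so we have a Gröbner basis.
Inter-reduce: drop elements whose leading term is divisible by another's, tail-reduce, and make monic.

G = {p - 7/4q + ¾, q² + 64q - 65, r - 2}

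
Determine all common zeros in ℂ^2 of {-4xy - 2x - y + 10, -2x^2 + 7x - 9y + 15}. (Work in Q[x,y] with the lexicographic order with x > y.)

Compute a lex Gröbner basis by Buchberger's algorithm.
f_1 = -4xy - 2x - y + 10, LT = xy.
f_2 = -2x^2 + 7x - 9y + 15, LT = x^2.

S(f_1,f_2): lcm = x^2y. S = 1/2x^2 + 15/4xy - 5/2x - 9/2y^2 + 15/2y.
  reduce S modulo (f_1, f_2):
  remainder -21/8x - 9/2y^2 + 69/16y + 105/8 ≠ 0; add h_3 = -21/8x - 9/2y^2 + 69/16y + 105/8 to the basis.

S(f_1,h_3): lcm = xy. S = 1/2x - 12/7y^3 + 23/14y^2 + 21/4y - 5/2.
  reduce S modulo (f_1, f_2, h_3):
  remainder -12/7y^3 + 11/14y^2 + 85/14y ≠ 0; add h_4 = -12/7y^3 + 11/14y^2 + 85/14y to the basis.

The other S-polynomials (S(f_2,h_3), S(f_1,h_4), S(f_2,h_4), S(h_3,h_4)) all reduce to 0 modulo the current basis, so we have a Gröbner basis.
Inter-reduce: drop elements whose leading term is divisible by another's, tail-reduce, and make monic.
Reduced Gröbner basis: {x + 12/7y^2 - 23/14y - 5, y^3 - 11/24y^2 - 85/24y}.

A lex Gröbner basis eliminates variables successively. Here y^3 - 11/24y^2 - 85/24y depends only on y, with roots {-5/3, 0, 17/8}; lifting each root through the earlier basis elements recovers the full solutions.
  y = -5/3: the earlier basis element becomes x + 5/2 = 0, giving x = -5/2 — point (-5/2, -5/3).
  y = 0: the earlier basis element becomes x - 5 = 0, giving x = 5 — point (5, 0).
  y = 17/8: the earlier basis element becomes x - 3/4 = 0, giving x = 3/4 — point (3/4, 17/8).

{(-5/2, -5/3), (5, 0), (3/4, 17/8)}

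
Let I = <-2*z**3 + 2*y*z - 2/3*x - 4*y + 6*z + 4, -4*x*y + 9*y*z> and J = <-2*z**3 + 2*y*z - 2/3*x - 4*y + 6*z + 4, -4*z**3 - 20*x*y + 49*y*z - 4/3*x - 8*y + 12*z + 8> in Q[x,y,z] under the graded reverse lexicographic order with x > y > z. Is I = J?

For a fixed monomial order, each ideal has a unique reduced Gröbner basis; comparing bases decides equality.
Buchberger on the first generating set:
f_1 = -2*z**3 + 2*y*z - 2/3*x - 4*y + 6*z + 4, LT = z**3.
f_2 = -4*x*y + 9*y*z, LT = x*y.

The S-polynomials (S(f_1,f_2)) all reduce to 0 modulo the current basis, so we have a Gröbner basis.
Inter-reduce: drop elements whose leading term is divisible by another's, tail-reduce, and make monic.
Reduced Gröbner basis: {z**3 - y*z + 1/3*x + 2*y - 3*z - 2, x*y - 9/4*y*z}.

Buchberger on the second generating set:
h_1 = -2*z**3 + 2*y*z - 2/3*x - 4*y + 6*z + 4, LT = z**3.
h_2 = -4*z**3 - 20*x*y + 49*y*z - 4/3*x - 8*y + 12*z + 8, LT = z**3.

S(h_1,h_2): lcm = z**3. S = -5*x*y + 45/4*y*z.
  leading term x*y: no divisor's leading term divides it; move -5*x*y to the remainder.
  leading term y*z: no divisor's leading term divides it; move 45/4*y*z to the remainder.
  remainder -5*x*y + 45/4*y*z ≠ 0; add k_3 = -5*x*y + 45/4*y*z to the basis.

The other S-polynomials (S(h_1,k_3), S(h_2,k_3)) all reduce to 0 modulo the current basis, so we have a Gröbner basis.
Inter-reduce: drop elements whose leading term is divisible by another's, tail-reduce, and make monic.
Reduced Gröbner basis: {z**3 - y*z + 1/3*x + 2*y - 3*z - 2, x*y - 9/4*y*z}.

The two bases agree; hence the ideals are identical.

Yes, the ideals are equal.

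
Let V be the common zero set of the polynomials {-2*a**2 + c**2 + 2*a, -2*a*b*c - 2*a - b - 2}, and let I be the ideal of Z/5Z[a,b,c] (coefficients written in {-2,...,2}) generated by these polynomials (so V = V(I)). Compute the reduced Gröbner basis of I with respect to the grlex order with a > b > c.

The reduced Gröbner basis is the canonical form of the ideal for this ordering.

f_1 = -2*a**2 + c**2 + 2*a, LT = a**2.
f_2 = -2*a*b*c - 2*a - b - 2, LT = a*b*c.

S(f_1,f_2): lcm = a**2*b*c. S = 2*b*c**3 - a*b*c - a**2 + 2*a*b - a.
  reduce S modulo (f_1, f_2):
  remainder 2*b*c**3 + 2*a*b + 2*c**2 - a - 2*b + 1 ≠ 0; add g_3 = 2*b*c**3 + 2*a*b + 2*c**2 - a - 2*b + 1 to the basis.

The other S-polynomials (S(f_1,g_3), S(f_2,g_3)) all reduce to 0 modulo the current basis, so we have a Gröbner basis.

G = {b*c**3 + a*b + c**2 + 2*a - b - 2, a*b*c + a - 2*b + 1, a**2 + 2*c**2 - a}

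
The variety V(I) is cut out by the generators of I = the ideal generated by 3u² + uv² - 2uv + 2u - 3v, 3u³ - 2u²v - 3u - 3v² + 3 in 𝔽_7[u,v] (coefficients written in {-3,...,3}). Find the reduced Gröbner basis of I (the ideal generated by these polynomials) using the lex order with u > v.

f_1 = 3u² + uv² - 2uv + 2u - 3v, LT = u².
f_2 = 3u³ - 2u²v - 3u - 3v² + 3, LT = u³.

S(f_1,f_2): lcm = u³. S = -2u²v² + 3u² - uv + u + v² - 1.
  reduce S modulo (f_1, f_2):
  remainder 3uv⁴ + uv³ - 2uv² + uv - u - 2v³ + v² + 3v - 1 ≠ 0; add g_3 = 3uv⁴ + uv³ - 2uv² + uv - u - 2v³ + v² + 3v - 1 to the basis.

S(f_1,g_3): lcm = u²v⁴. S = 2u²v³ + 3u²v² + 2u²v - 2u² - 2uv⁶ - 3uv⁵ + 3uv⁴ + 3uv³ + 2uv² - uv - 2u - v⁵.
  reduce S modulo (f_1, f_2, g_3):
  remainder 3uv³ + 2uv² - uv - 2u + 3v⁴ + v³ + v² + v + 1 ≠ 0; add g_4 = 3uv³ + 2uv² - uv - 2u + 3v⁴ + v³ + v² + v + 1 to the basis.

S(f_2,g_3): lcm = u³v⁴. S = 2u³v³ + 3u³v² + 2u³v - 2u³ - 3u²v⁵ + 3u²v³ + 2u²v² - u²v - 2u² - uv⁴ - v⁶ + v⁴.
  reduce S modulo (f_1, f_2, g_3, g_4):
  remainder -3uv² - 2u - v⁶ - 3v⁵ - 2v³ - 3v² - 2v + 3 ≠ 0; add g_5 = -3uv² - 2u - v⁶ - 3v⁵ - 2v³ - 3v² - 2v + 3 to the basis.

S(f_2,g_4): lcm = u³v³. S = -3u³v² - 2u³v + 3u³ + 3u²v⁴ + 2u²v³ + 2u²v² + 2u²v + 2u² - uv³ - v⁵ + v³.
  reduce S modulo (f_1, f_2, g_3, g_4, g_5):
  remainder -3uv - u - v⁶ + 3v⁵ + v³ + v² - 2v + 2 ≠ 0; add g_6 = -3uv - u - v⁶ + 3v⁵ + v³ + v² - 2v + 2 to the basis.

S(g_3,g_5): lcm = uv⁴. S = -2uv³ + uv² - 2uv + 2u + 2v⁸ - v⁷ - 3v⁵ - v⁴ + v³ - v² + v + 2.
  reduce S modulo (f_1, f_2, g_3, g_4, g_5, g_6):
  remainder 2v⁸ - v⁷ - 3v⁶ - v⁵ + v⁴ - 2v² - 2v - 3 ≠ 0; add g_7 = 2v⁸ - v⁷ - 3v⁶ - v⁵ + v⁴ - 2v² - 2v - 3 to the basis.

S(g_4,g_5): lcm = uv³. S = 3uv² - uv - 3u + 2v⁷ - v⁶ - 2v⁴ - 3v³ + 2v² - v - 2.
  reduce S modulo (f_1, f_2, g_3, g_4, g_5, g_6, g_7):
  remainder 2v⁷ + 3v⁶ + 3v⁵ - 2v⁴ - 3v³ + v² - 2 ≠ 0; add g_8 = 2v⁷ + 3v⁶ + 3v⁵ - 2v⁴ - 3v³ + v² - 2 to the basis.

The other S-polynomials (S(f_1,g_4), S(g_3,g_4), S(f_1,g_5), S(f_2,g_5), S(f_1,g_6), S(f_2,g_6), S(g_3,g_6), S(g_4,g_6), S(g_5,g_6), S(f_1,g_7), S(f_2,g_7), S(g_3,g_7), S(g_4,g_7), S(g_5,g_7), S(g_6,g_7), S(f_1,g_8), S(f_2,g_8), S(g_3,g_8), S(g_4,g_8), S(g_5,g_8), S(g_6,g_8), S(g_7,g_8)) all reduce to 0 modulo the current basis, so we have a Gröbner basis.
Inter-reduce: drop elements whose leading term is divisible by another's, tail-reduce, and make monic.

G = {u² + 3u - 3v⁶ - v⁵ - 2v³ + v² + 3, uv - 2u - 2v⁶ - v⁵ + 2v³ + 2v² + 3v - 3, v⁷ - 2v⁶ - 2v⁵ - v⁴ + 2v³ - 3v² - 1}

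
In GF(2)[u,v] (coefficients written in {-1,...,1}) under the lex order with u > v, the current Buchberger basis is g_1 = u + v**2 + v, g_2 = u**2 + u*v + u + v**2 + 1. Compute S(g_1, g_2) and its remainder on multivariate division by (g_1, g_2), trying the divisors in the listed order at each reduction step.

S(g_1, g_2) = u*v**2 + u + v**2 + 1; remainder on division = v**4 + v**3 + v + 1.

lcm(LM(g_1), LM(g_2)) = u**2.
S = (lcm/LT(g_1))·g_1 − (lcm/LT(g_2))·g_2 = u*v**2 + u + v**2 + 1.
Reduce S modulo (g_1, g_2) in that order:
  leading term u*v**2: subtract (v**2)·g_1 from u*v**2 + u + v**2 + 1 → u + v**4 + v**3 + v**2 + 1
  leading term u: subtract (1)·g_1 from u + v**4 + v**3 + v**2 + 1 → v**4 + v**3 + v + 1
  leading term v**4: no divisor's leading term divides it; move v**4 to the remainder.
  leading term v**3: no divisor's leading term divides it; move v**3 to the remainder.
  leading term v: no divisor's leading term divides it; move v to the remainder.
  leading term 1: no divisor's leading term divides it; move 1 to the remainder.
The remainder v**4 + v**3 + v + 1 is nonzero, so it would be added as the next basis element.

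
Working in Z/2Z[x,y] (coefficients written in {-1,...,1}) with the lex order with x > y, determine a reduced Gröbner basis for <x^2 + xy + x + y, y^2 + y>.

G = {x^2 + xy + x + y, y^2 + y}

f_1 = x^2 + xy + x + y, LT = x^2.
f_2 = y^2 + y, LT = y^2.

The S-polynomials (S(f_1,f_2)) all reduce to 0 modulo the current basis, so we have a Gröbner basis.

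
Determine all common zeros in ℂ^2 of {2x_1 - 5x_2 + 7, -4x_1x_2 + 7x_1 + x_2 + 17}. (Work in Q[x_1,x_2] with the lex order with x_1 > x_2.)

{(-23/8, 1/4), (4, 3)}

Compute a lex Gröbner basis by Buchberger's algorithm.
f_1 = 2x_1 - 5x_2 + 7, LT = x_1.
f_2 = -4x_1x_2 + 7x_1 + x_2 + 17, LT = x_1x_2.

S(f_1,f_2): lcm = x_1x_2. S = 7/4x_1 - 5/2x_2^2 + 15/4x_2 + 17/4.
  reduce S modulo (f_1, f_2):
  remainder -5/2x_2^2 + 65/8x_2 - 15/8 ≠ 0; add h_3 = -5/2x_2^2 + 65/8x_2 - 15/8 to the basis.

The other S-polynomials (S(f_1,h_3), S(f_2,h_3)) all reduce to 0 modulo the current basis, so we have a Gröbner basis.
Inter-reduce: drop elements whose leading term is divisible by another's, tail-reduce, and make monic.
Reduced Gröbner basis: {x_1 - 5/2x_2 + 7/2, x_2^2 - 13/4x_2 + 3/4}.

A lex Gröbner basis eliminates variables successively. Here x_2^2 - 13/4x_2 + 3/4 depends only on x_2, with roots {1/4, 3}; lifting each root through the earlier basis elements recovers the full solutions.
  x_2 = 1/4: the earlier basis element becomes x_1 + 23/8 = 0, giving x_1 = -23/8 — point (-23/8, 1/4).
  x_2 = 3: the earlier basis element becomes x_1 - 4 = 0, giving x_1 = 4 — point (4, 3).
Zero-dimensionality of the ideal guarantees finitely many solutions over ℂ.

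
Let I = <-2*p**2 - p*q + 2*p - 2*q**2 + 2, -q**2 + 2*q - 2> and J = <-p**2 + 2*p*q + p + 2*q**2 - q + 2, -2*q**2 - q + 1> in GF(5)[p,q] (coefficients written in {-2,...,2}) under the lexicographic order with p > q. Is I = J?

Equality of ideals is decidable: compute both reduced Gröbner bases (unique for the ordering) and check whether they agree.
Buchberger on the first generating set:
f_1 = -2*p**2 - p*q + 2*p - 2*q**2 + 2, LT = p**2.
f_2 = -q**2 + 2*q - 2, LT = q**2.

The S-polynomials (S(f_1,f_2)) all reduce to 0 modulo the current basis, so we have a Gröbner basis.
Inter-reduce: drop elements whose leading term is divisible by another's, tail-reduce, and make monic.
Reduced Gröbner basis: {p**2 - 2*p*q - p + 2*q + 2, q**2 - 2*q + 2}.

Buchberger on the second generating set:
h_1 = -p**2 + 2*p*q + p + 2*q**2 - q + 2, LT = p**2.
h_2 = -2*q**2 - q + 1, LT = q**2.

The S-polynomials (S(h_1,h_2)) all reduce to 0 modulo the current basis, so we have a Gröbner basis.
Inter-reduce: drop elements whose leading term is divisible by another's, tail-reduce, and make monic.
Reduced Gröbner basis: {p**2 - 2*p*q - p + 2*q + 2, q**2 - 2*q + 2}.

Same reduced basis, so the two generating sets span the same ideal.

Yes, the ideals are equal.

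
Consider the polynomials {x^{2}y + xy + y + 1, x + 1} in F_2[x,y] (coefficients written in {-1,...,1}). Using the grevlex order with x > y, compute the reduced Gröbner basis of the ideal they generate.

G = {x + 1, y + 1}

The reduced Gröbner basis is the canonical form of the ideal for this ordering.

f_1 = x^{2}y + xy + y + 1, LT = x^{2}y.
f_2 = x + 1, LT = x.

S(f_1,f_2): lcm = x^{2}y. S = y + 1.
  leading term y: no divisor's leading term divides it; move y to the remainder.
  leading term 1: no divisor's leading term divides it; move 1 to the remainder.
  remainder y + 1 ≠ 0; add g_3 = y + 1 to the basis.

The other S-polynomials (S(f_1,g_3), S(f_2,g_3)) all reduce to 0 modulo the current basis, so we have a Gröbner basis.
Inter-reduce: drop elements whose leading term is divisible by another's, tail-reduce, and make monic.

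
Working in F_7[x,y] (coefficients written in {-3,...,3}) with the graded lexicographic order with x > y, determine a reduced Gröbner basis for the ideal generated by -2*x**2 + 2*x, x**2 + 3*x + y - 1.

f_1 = -2*x**2 + 2*x, LT = x**2.
f_2 = x**2 + 3*x + y - 1, LT = x**2.

S(f_1,f_2): lcm = x**2. S = 3*x - y + 1.
  leading term x: no divisor's leading term divides it; move 3*x to the remainder.
  leading term y: no divisor's leading term divides it; move -y to the remainder.
  leading term 1: no divisor's leading term divides it; move 1 to the remainder.
  remainder 3*x - y + 1 ≠ 0; add g_3 = 3*x - y + 1 to the basis.

S(f_1,g_3): lcm = x**2. S = -2*x*y + x.
  leading term x*y: subtract (-3*y)·g_3 from -2*x*y + x → -3*y**2 + x + 3*y
  leading term y**2: no divisor's leading term divides it; move -3*y**2 to the remainder.
  leading term x: subtract (-2)·g_3 from x + 3*y → y + 2
  leading term y: no divisor's leading term divides it; move y to the remainder.
  leading term 1: no divisor's leading term divides it; move 2 to the remainder.
  remainder -3*y**2 + y + 2 ≠ 0; add g_4 = -3*y**2 + y + 2 to the basis.

The other S-polynomials (S(f_2,g_3), S(f_1,g_4), S(f_2,g_4), S(g_3,g_4)) all reduce to 0 modulo the current basis, so we have a Gröbner basis.
Inter-reduce: drop elements whose leading term is divisible by another's, tail-reduce, and make monic.

G = {y**2 + 2*y - 3, x + 2*y - 2}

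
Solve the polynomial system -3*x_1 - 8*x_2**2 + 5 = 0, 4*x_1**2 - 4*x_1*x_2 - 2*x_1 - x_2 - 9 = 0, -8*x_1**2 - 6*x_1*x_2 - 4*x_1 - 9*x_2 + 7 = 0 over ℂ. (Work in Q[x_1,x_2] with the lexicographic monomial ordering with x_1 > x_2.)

{(-1, 1)}

Compute a lex Gröbner basis by Buchberger's algorithm.
f_1 = -3*x_1 - 8*x_2**2 + 5, LT = x_1.
f_2 = 4*x_1**2 - 4*x_1*x_2 - 2*x_1 - x_2 - 9, LT = x_1**2.
f_3 = -8*x_1**2 - 6*x_1*x_2 - 4*x_1 - 9*x_2 + 7, LT = x_1**2.

S(f_1,f_2): lcm = x_1**2. S = 8/3*x_1*x_2**2 + x_1*x_2 - 7/6*x_1 + 1/4*x_2 + 9/4.
  reduce S modulo (f_1, f_2, f_3):
  remainder -64/9*x_2**4 - 8/3*x_2**3 + 68/9*x_2**2 + 23/12*x_2 + 11/36 ≠ 0; add h_4 = -64/9*x_2**4 - 8/3*x_2**3 + 68/9*x_2**2 + 23/12*x_2 + 11/36 to the basis.

S(f_1,f_3): lcm = x_1**2. S = 8/3*x_1*x_2**2 - 3/4*x_1*x_2 - 13/6*x_1 - 9/8*x_2 + 7/8.
  reduce S modulo (f_1, f_2, f_3, h_4):
  remainder 14/3*x_2**3 + 8/3*x_2**2 - 103/24*x_2 - 73/24 ≠ 0; add h_5 = 14/3*x_2**3 + 8/3*x_2**2 - 103/24*x_2 - 73/24 to the basis.

S(h_4,h_5): lcm = x_2**4. S = -11/56*x_2**3 - 1/7*x_2**2 + 685/1792*x_2 - 11/256.
  reduce S modulo (f_1, f_2, f_3, h_4, h_5):
  remainder -3/98*x_2**2 + 2529/12544*x_2 - 2145/12544 ≠ 0; add h_6 = -3/98*x_2**2 + 2529/12544*x_2 - 2145/12544 to the basis.

S(h_4,h_6): lcm = x_2**4. S = 891/128*x_2**3 - 851/128*x_2**2 - 69/256*x_2 - 11/256.
  reduce S modulo (f_1, f_2, f_3, h_4, h_5, h_6):
  remainder -1046133/16384*x_2 + 1046133/16384 ≠ 0; add h_7 = -1046133/16384*x_2 + 1046133/16384 to the basis.

The other S-polynomials (S(f_2,f_3), S(f_1,h_4), S(f_2,h_4), S(f_3,h_4), S(f_1,h_5), S(f_2,h_5), S(f_3,h_5), S(f_1,h_6), S(f_2,h_6), S(f_3,h_6), S(h_5,h_6), S(f_1,h_7), S(f_2,h_7), S(f_3,h_7), S(h_4,h_7), S(h_5,h_7), S(h_6,h_7)) all reduce to 0 modulo the current basis, so we have a Gröbner basis.
Inter-reduce: drop elements whose leading term is divisible by another's, tail-reduce, and make monic.
Reduced Gröbner basis: {x_1 + 1, x_2 - 1}.

The lex basis is triangular: the last element involves only x_2. Solving x_2 - 1 = 0 gives x_2 ∈ {1}; substituting each value into the earlier elements determines the remaining variables.
  x_2 = 1: the earlier basis element becomes x_1 + 1 = 0, giving x_1 = -1 — point (-1, 1).
This is the nonlinear analogue of row-reducing a linear system.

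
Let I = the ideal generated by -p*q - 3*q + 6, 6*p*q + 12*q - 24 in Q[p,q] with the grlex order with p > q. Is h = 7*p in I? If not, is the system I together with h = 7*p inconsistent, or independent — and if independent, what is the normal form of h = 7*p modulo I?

7*p lies in I (it reduces to 0).

First compute the reduced Gröbner basis of I by Buchberger's algorithm.
f_1 = -p*q - 3*q + 6, LT = p*q.
f_2 = 6*p*q + 12*q - 24, LT = p*q.

S(f_1,f_2): lcm = p*q. S = q - 2.
  leading term q: no divisor's leading term divides it; move q to the remainder.
  leading term 1: no divisor's leading term divides it; move -2 to the remainder.
  remainder q - 2 ≠ 0; add k_3 = q - 2 to the basis.

S(f_1,k_3): lcm = p*q. S = 2*p + 3*q - 6.
  leading term p: no divisor's leading term divides it; move 2*p to the remainder.
  leading term q: subtract (3)·k_3 from 3*q - 6 → 0
  remainder 2*p ≠ 0; add k_4 = 2*p to the basis.

S(f_2,k_3): lcm = p*q. S = 2*p + 2*q - 4.
  leading term p: subtract (1)·k_4 from 2*p + 2*q - 4 → 2*q - 4
  leading term q: subtract (2)·k_3 from 2*q - 4 → 0
  remainder 0.

S(f_1,k_4): lcm = p*q. S = 3*q - 6.
  leading term q: subtract (3)·k_3 from 3*q - 6 → 0
  remainder 0.

S(f_2,k_4): lcm = p*q. S = 2*q - 4.
  leading term q: subtract (2)·k_3 from 2*q - 4 → 0
  remainder 0.

S(k_3,k_4): leading monomials are coprime, so the S-polynomial reduces to 0 (Buchberger's first criterion).
Every S-polynomial of the final basis reduces to 0, so we have a Gröbner basis.
Inter-reduce: drop elements whose leading term is divisible by another's, tail-reduce, and make monic.
Reduced Gröbner basis: {p, q - 2}.
Label its elements g_1 = p, g_2 = q - 2.

Reduce h = 7*p modulo G:
  leading term p: subtract (7)·g_1 from 7*p → 0
  normal form = 0.
Since the normal form is 0, h ∈ I.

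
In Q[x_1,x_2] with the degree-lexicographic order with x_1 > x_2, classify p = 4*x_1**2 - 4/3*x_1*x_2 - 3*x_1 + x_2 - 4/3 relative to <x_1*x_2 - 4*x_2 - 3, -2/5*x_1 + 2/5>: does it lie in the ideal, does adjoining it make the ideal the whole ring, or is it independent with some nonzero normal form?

First compute the reduced Gröbner basis of I by Buchberger's algorithm.
f_1 = x_1*x_2 - 4*x_2 - 3, LT = x_1*x_2.
f_2 = -2/5*x_1 + 2/5, LT = x_1.

S(f_1,f_2): lcm = x_1*x_2. S = -3*x_2 - 3.
  leading term x_2: no divisor's leading term divides it; move -3*x_2 to the remainder.
  leading term 1: no divisor's leading term divides it; move -3 to the remainder.
  remainder -3*x_2 - 3 ≠ 0; add h_3 = -3*x_2 - 3 to the basis.

The other S-polynomials (S(f_1,h_3), S(f_2,h_3)) all reduce to 0 modulo the current basis, so we have a Gröbner basis.
Inter-reduce: drop elements whose leading term is divisible by another's, tail-reduce, and make monic.
Reduced Gröbner basis: {x_1 - 1, x_2 + 1}.
Label its elements g_1 = x_1 - 1, g_2 = x_2 + 1.

Reduce p = 4*x_1**2 - 4/3*x_1*x_2 - 3*x_1 + x_2 - 4/3 modulo G:
  leading term x_1**2: subtract (4*x_1)·g_1 from 4*x_1**2 - 4/3*x_1*x_2 - 3*x_1 + x_2 - 4/3 → -4/3*x_1*x_2 + x_1 + x_2 - 4/3
  leading term x_1*x_2: subtract (-4/3*x_2)·g_1 from -4/3*x_1*x_2 + x_1 + x_2 - 4/3 → x_1 - 1/3*x_2 - 4/3
  leading term x_1: subtract (1)·g_1 from x_1 - 1/3*x_2 - 4/3 → -1/3*x_2 - 1/3
  leading term x_2: subtract (-1/3)·g_2 from -1/3*x_2 - 1/3 → 0
  normal form = 0.
Since the normal form is 0, p ∈ I.

4*x_1**2 - 4/3*x_1*x_2 - 3*x_1 + x_2 - 4/3 lies in I (it reduces to 0).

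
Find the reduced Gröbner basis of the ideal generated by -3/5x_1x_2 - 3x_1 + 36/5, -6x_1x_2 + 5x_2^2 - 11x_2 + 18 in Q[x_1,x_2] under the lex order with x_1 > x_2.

G = {x_1 + 1/6x_2^2 - 11/30x_2 - 9/5, x_2^3 + 14/5x_2^2 - 109/5x_2 + 18}

f_1 = -3/5x_1x_2 - 3x_1 + 36/5, LT = x_1x_2.
f_2 = -6x_1x_2 + 5x_2^2 - 11x_2 + 18, LT = x_1x_2.

S(f_1,f_2): lcm = x_1x_2. S = 5x_1 + 5/6x_2^2 - 11/6x_2 - 9.
  leading term x_1: no divisor's leading term divides it; move 5x_1 to the remainder.
  leading term x_2^2: no divisor's leading term divides it; move 5/6x_2^2 to the remainder.
  leading term x_2: no divisor's leading term divides it; move -11/6x_2 to the remainder.
  leading term 1: no divisor's leading term divides it; move -9 to the remainder.
  remainder 5x_1 + 5/6x_2^2 - 11/6x_2 - 9 ≠ 0; add g_3 = 5x_1 + 5/6x_2^2 - 11/6x_2 - 9 to the basis.

S(f_1,g_3): lcm = x_1x_2. S = 5x_1 - 1/6x_2^3 + 11/30x_2^2 + 9/5x_2 - 12.
  leading term x_1: subtract (1)·g_3 from 5x_1 - 1/6x_2^3 + 11/30x_2^2 + 9/5x_2 - 12 → -1/6x_2^3 - 7/15x_2^2 + 109/30x_2 - 3
  leading term x_2^3: no divisor's leading term divides it; move -1/6x_2^3 to the remainder.
  leading term x_2^2: no divisor's leading term divides it; move -7/15x_2^2 to the remainder.
  leading term x_2: no divisor's leading term divides it; move 109/30x_2 to the remainder.
  leading term 1: no divisor's leading term divides it; move -3 to the remainder.
  remainder -1/6x_2^3 - 7/15x_2^2 + 109/30x_2 - 3 ≠ 0; add g_4 = -1/6x_2^3 - 7/15x_2^2 + 109/30x_2 - 3 to the basis.

The other S-polynomials (S(f_2,g_3), S(f_1,g_4), S(f_2,g_4), S(g_3,g_4)) all reduce to 0 modulo the current basis, so we have a Gröbner basis.
Inter-reduce: drop elements whose leading term is divisible by another's, tail-reduce, and make monic.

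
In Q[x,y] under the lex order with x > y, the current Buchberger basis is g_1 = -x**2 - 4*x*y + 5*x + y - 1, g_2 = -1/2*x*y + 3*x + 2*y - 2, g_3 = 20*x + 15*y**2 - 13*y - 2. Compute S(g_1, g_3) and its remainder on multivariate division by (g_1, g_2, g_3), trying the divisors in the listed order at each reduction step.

S(g_1, g_3) = -3/4*x*y**2 + 93/20*x*y - 49/10*x - y + 1; remainder on division = 0.

lcm(LM(g_1), LM(g_3)) = x**2.
S = (lcm/LT(g_1))·g_1 − (lcm/LT(g_3))·g_3 = -3/4*x*y**2 + 93/20*x*y - 49/10*x - y + 1.
Reduce S modulo (g_1, g_2, g_3) in that order:
  leading term x*y**2: subtract (3/2*y)·g_2 from -3/4*x*y**2 + 93/20*x*y - 49/10*x - y + 1 → 3/20*x*y - 49/10*x - 3*y**2 + 2*y + 1
  leading term x*y: subtract (-3/10)·g_2 from 3/20*x*y - 49/10*x - 3*y**2 + 2*y + 1 → -4*x - 3*y**2 + 13/5*y + 2/5
  leading term x: subtract (-1/5)·g_3 from -4*x - 3*y**2 + 13/5*y + 2/5 → 0
The remainder is 0, so this S-polynomial contributes no new basis element.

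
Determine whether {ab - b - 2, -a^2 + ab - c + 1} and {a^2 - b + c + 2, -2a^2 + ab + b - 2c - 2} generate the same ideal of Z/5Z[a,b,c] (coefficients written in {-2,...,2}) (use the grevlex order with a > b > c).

Equality of ideals is decidable: compute both reduced Gröbner bases (unique for the ordering) and check whether they agree.
Buchberger on the first generating set:
f_1 = ab - b - 2, LT = ab.
f_2 = -a^2 + ab - c + 1, LT = a^2.

S(f_1,f_2): lcm = a^2b. S = ab^2 - ab - bc - 2a + b.
  leading term ab^2: subtract (b)·f_1 from ab^2 - ab - bc - 2a + b → -ab + b^2 - bc - 2a - 2b
  leading term ab: subtract (-1)·f_1 from -ab + b^2 - bc - 2a - 2b → b^2 - bc - 2a + 2b - 2
  leading term b^2: no divisor's leading term divides it; move b^2 to the remainder.
  leading term bc: no divisor's leading term divides it; move -bc to the remainder.
  leading term a: no divisor's leading term divides it; move -2a to the remainder.
  leading term b: no divisor's leading term divides it; move 2b to the remainder.
  leading term 1: no divisor's leading term divides it; move -2 to the remainder.
  remainder b^2 - bc - 2a + 2b - 2 ≠ 0; add g_3 = b^2 - bc - 2a + 2b - 2 to the basis.

The other S-polynomials (S(f_1,g_3), S(f_2,g_3)) all reduce to 0 modulo the current basis, so we have a Gröbner basis.
Inter-reduce: drop elements whose leading term is divisible by another's, tail-reduce, and make monic.
Reduced Gröbner basis: {a^2 - b + c + 2, ab - b - 2, b^2 - bc - 2a + 2b - 2}.

Buchberger on the second generating set:
h_1 = a^2 - b + c + 2, LT = a^2.
h_2 = -2a^2 + ab + b - 2c - 2, LT = a^2.

S(h_1,h_2): lcm = a^2. S = -2ab + 2b + 1.
  leading term ab: no divisor's leading term divides it; move -2ab to the remainder.
  leading term b: no divisor's leading term divides it; move 2b to the remainder.
  leading term 1: no divisor's leading term divides it; move 1 to the remainder.
  remainder -2ab + 2b + 1 ≠ 0; add k_3 = -2ab + 2b + 1 to the basis.

S(h_1,k_3): lcm = a^2b. S = ab - b^2 + bc - 2a + 2b.
  leading term ab: subtract (2)·k_3 from ab - b^2 + bc - 2a + 2b → -b^2 + bc - 2a - 2b - 2
  leading term b^2: no divisor's leading term divides it; move -b^2 to the remainder.
  leading term bc: no divisor's leading term divides it; move bc to the remainder.
  leading term a: no divisor's leading term divides it; move -2a to the remainder.
  leading term b: no divisor's leading term divides it; move -2b to the remainder.
  leading term 1: no divisor's leading term divides it; move -2 to the remainder.
  remainder -b^2 + bc - 2a - 2b - 2 ≠ 0; add k_4 = -b^2 + bc - 2a - 2b - 2 to the basis.

The other S-polynomials (S(h_2,k_3), S(h_1,k_4), S(h_2,k_4), S(k_3,k_4)) all reduce to 0 modulo the current basis, so we have a Gröbner basis.
Inter-reduce: drop elements whose leading term is divisible by another's, tail-reduce, and make monic.
Reduced Gröbner basis: {a^2 - b + c + 2, ab - b + 2, b^2 - bc + 2a + 2b + 2}.

These differ, so the ideals are not equal.

No, the ideals differ.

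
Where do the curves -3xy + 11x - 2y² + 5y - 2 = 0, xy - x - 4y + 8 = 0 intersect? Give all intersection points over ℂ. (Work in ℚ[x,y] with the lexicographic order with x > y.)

{(0, 2), (51/16 - 5*sqrt(17)/16, -9/4 + 5*sqrt(17)/4), (5*sqrt(17)/16 + 51/16, -5*sqrt(17)/4 - 9/4)}

Compute a lex Gröbner basis by Buchberger's algorithm.
f_1 = -3xy + 11x - 2y² + 5y - 2, LT = xy.
f_2 = xy - x - 4y + 8, LT = xy.

S(f_1,f_2): lcm = xy. S = -8/3x + ⅔y² + 7/3y - 22/3.
  leading term x: no divisor's leading term divides it; move -8/3x to the remainder.
  leading term y²: no divisor's leading term divides it; move ⅔y² to the remainder.
  leading term y: no divisor's leading term divides it; move 7/3y to the remainder.
  leading term 1: no divisor's leading term divides it; move -22/3 to the remainder.
  remainder -8/3x + ⅔y² + 7/3y - 22/3 ≠ 0; add h_3 = -8/3x + ⅔y² + 7/3y - 22/3 to the basis.

S(f_1,h_3): lcm = xy. S = -11/3x + ¼y³ + 37/24y² - 53/12y + ⅔.
  leading term x: subtract (11/8)·h_3 from -11/3x + ¼y³ + 37/24y² - 53/12y + ⅔ → ¼y³ + ⅝y² - 61/8y + 43/4
  leading term y³: no divisor's leading term divides it; move ¼y³ to the remainder.
  leading term y²: no divisor's leading term divides it; move ⅝y² to the remainder.
  leading term y: no divisor's leading term divides it; move -61/8y to the remainder.
  leading term 1: no divisor's leading term divides it; move 43/4 to the remainder.
  remainder ¼y³ + ⅝y² - 61/8y + 43/4 ≠ 0; add h_4 = ¼y³ + ⅝y² - 61/8y + 43/4 to the basis.

The other S-polynomials (S(f_2,h_3), S(f_1,h_4), S(f_2,h_4), S(h_3,h_4)) all reduce to 0 modulo the current basis, so we have a Gröbner basis.
Inter-reduce: drop elements whose leading term is divisible by another's, tail-reduce, and make monic.
Reduced Gröbner basis: {x - ¼y² - ⅞y + 11/4, y³ + 5/2y² - 61/2y + 43}.

Elimination: the polynomial y³ + 5/2y² - 61/2y + 43 lies in the elimination ideal for y, so y ∈ {2, -9/4 + 5*sqrt(17)/4, -5*sqrt(17)/4 - 9/4}. For each such y, the remaining basis elements (now univariate) give the rest of the solution.
  y = 2: the earlier basis element becomes x = 0, giving x = 0 — point (0, 2).
  y = -9/4 + 5*sqrt(17)/4: the earlier basis element becomes x - 51/16 + 5*sqrt(17)/16 = 0, giving x = 51/16 - 5*sqrt(17)/16 — point (51/16 - 5*sqrt(17)/16, -9/4 + 5*sqrt(17)/4).
  y = -5*sqrt(17)/4 - 9/4: the earlier basis element becomes x - 51/16 - 5*sqrt(17)/16 = 0, giving x = 5*sqrt(17)/16 + 51/16 — point (5*sqrt(17)/16 + 51/16, -5*sqrt(17)/4 - 9/4).
Check: every point annihilates each of the original generators.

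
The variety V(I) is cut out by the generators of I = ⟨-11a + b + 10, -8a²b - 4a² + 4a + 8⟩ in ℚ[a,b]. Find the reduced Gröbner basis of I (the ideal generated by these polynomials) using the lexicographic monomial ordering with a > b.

G = {a - 1/11b - 10/11, b³ + 41/2b² + 209/2b - 126}

f_1 = -11a + b + 10, LT = a.
f_2 = -8a²b - 4a² + 4a + 8, LT = a²b.

S(f_1,f_2): lcm = a²b. S = -½a² - 1/11ab² - 10/11ab + ½a + 1.
  leading term a²: subtract (1/22a)·f_1 from -½a² - 1/11ab² - 10/11ab + ½a + 1 → -1/11ab² - 21/22ab + 1/22a + 1
  leading term ab²: subtract (1/121b²)·f_1 from -1/11ab² - 21/22ab + 1/22a + 1 → -21/22ab + 1/22a - 1/121b³ - 10/121b² + 1
  leading term ab: subtract (21/242b)·f_1 from -21/22ab + 1/22a - 1/121b³ - 10/121b² + 1 → 1/22a - 1/121b³ - 41/242b² - 105/121b + 1
  leading term a: subtract (-1/242)·f_1 from 1/22a - 1/121b³ - 41/242b² - 105/121b + 1 → -1/121b³ - 41/242b² - 19/22b + 126/121
  leading term b³: no divisor's leading term divides it; move -1/121b³ to the remainder.
  leading term b²: no divisor's leading term divides it; move -41/242b² to the remainder.
  leading term b: no divisor's leading term divides it; move -19/22b to the remainder.
  leading term 1: no divisor's leading term divides it; move 126/121 to the remainder.
  remainder -1/121b³ - 41/242b² - 19/22b + 126/121 ≠ 0; add g_3 = -1/121b³ - 41/242b² - 19/22b + 126/121 to the basis.

The other S-polynomials (S(f_1,g_3), S(f_2,g_3)) all reduce to 0 modulo the current basis, so we have a Gröbner basis.
Inter-reduce: drop elements whose leading term is divisible by another's, tail-reduce, and make monic.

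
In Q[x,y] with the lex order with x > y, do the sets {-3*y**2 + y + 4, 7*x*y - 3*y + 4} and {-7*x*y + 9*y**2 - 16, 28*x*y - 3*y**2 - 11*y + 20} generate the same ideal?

Yes, the ideals are equal.

Since reduced Gröbner bases are canonical representatives of ideals under a given ordering, it suffices to compute and compare them.
Buchberger on the first generating set:
f_1 = -3*y**2 + y + 4, LT = y**2.
f_2 = 7*x*y - 3*y + 4, LT = x*y.

S(f_1,f_2): lcm = x*y**2. S = -1/3*x*y - 4/3*x + 3/7*y**2 - 4/7*y.
  leading term x*y: subtract (-1/21)·f_2 from -1/3*x*y - 4/3*x + 3/7*y**2 - 4/7*y → -4/3*x + 3/7*y**2 - 5/7*y + 4/21
  leading term x: no divisor's leading term divides it; move -4/3*x to the remainder.
  leading term y**2: subtract (-1/7)·f_1 from 3/7*y**2 - 5/7*y + 4/21 → -4/7*y + 16/21
  leading term y: no divisor's leading term divides it; move -4/7*y to the remainder.
  leading term 1: no divisor's leading term divides it; move 16/21 to the remainder.
  remainder -4/3*x - 4/7*y + 16/21 ≠ 0; add g_3 = -4/3*x - 4/7*y + 16/21 to the basis.

The other S-polynomials (S(f_1,g_3), S(f_2,g_3)) all reduce to 0 modulo the current basis, so we have a Gröbner basis.
Inter-reduce: drop elements whose leading term is divisible by another's, tail-reduce, and make monic.
Reduced Gröbner basis: {x + 3/7*y - 4/7, y**2 - 1/3*y - 4/3}.

Buchberger on the second generating set:
h_1 = -7*x*y + 9*y**2 - 16, LT = x*y.
h_2 = 28*x*y - 3*y**2 - 11*y + 20, LT = x*y.

S(h_1,h_2): lcm = x*y. S = -33/28*y**2 + 11/28*y + 11/7.
  leading term y**2: no divisor's leading term divides it; move -33/28*y**2 to the remainder.
  leading term y: no divisor's leading term divides it; move 11/28*y to the remainder.
  leading term 1: no divisor's leading term divides it; move 11/7 to the remainder.
  remainder -33/28*y**2 + 11/28*y + 11/7 ≠ 0; add k_3 = -33/28*y**2 + 11/28*y + 11/7 to the basis.

S(h_1,k_3): lcm = x*y**2. S = 1/3*x*y + 4/3*x - 9/7*y**3 + 16/7*y.
  leading term x*y: subtract (-1/21)·h_1 from 1/3*x*y + 4/3*x - 9/7*y**3 + 16/7*y → 4/3*x - 9/7*y**3 + 3/7*y**2 + 16/7*y - 16/21
  leading term x: no divisor's leading term divides it; move 4/3*x to the remainder.
  leading term y**3: subtract (12/11*y)·k_3 from -9/7*y**3 + 3/7*y**2 + 16/7*y - 16/21 → 4/7*y - 16/21
  leading term y: no divisor's leading term divides it; move 4/7*y to the remainder.
  leading term 1: no divisor's leading term divides it; move -16/21 to the remainder.
  remainder 4/3*x + 4/7*y - 16/21 ≠ 0; add k_4 = 4/3*x + 4/7*y - 16/21 to the basis.

The other S-polynomials (S(h_2,k_3), S(h_1,k_4), S(h_2,k_4), S(k_3,k_4)) all reduce to 0 modulo the current basis, so we have a Gröbner basis.
Inter-reduce: drop elements whose leading term is divisible by another's, tail-reduce, and make monic.
Reduced Gröbner basis: {x + 3/7*y - 4/7, y**2 - 1/3*y - 4/3}.

The two bases agree; hence the ideals are identical.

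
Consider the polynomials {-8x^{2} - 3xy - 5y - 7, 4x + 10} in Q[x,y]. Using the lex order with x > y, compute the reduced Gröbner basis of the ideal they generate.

G = {x + \tfrac{5}{2}, y - \tfrac{114}{5}}

Buchberger's algorithm terminates because the ascending chain of leading-term ideals stabilizes.

f_1 = -8x^{2} - 3xy - 5y - 7, LT = x^{2}.
f_2 = 4x + 10, LT = x.

S(f_1,f_2): lcm = x^{2}. S = \tfrac{3}{8}xy - \tfrac{5}{2}x + \tfrac{5}{8}y + \tfrac{7}{8}.
  leading term xy: subtract (\tfrac{3}{32}y)·f_2 from \tfrac{3}{8}xy - \tfrac{5}{2}x + \tfrac{5}{8}y + \tfrac{7}{8} → -\tfrac{5}{2}x - \tfrac{5}{16}y + \tfrac{7}{8}
  leading term x: subtract (-\tfrac{5}{8})·f_2 from -\tfrac{5}{2}x - \tfrac{5}{16}y + \tfrac{7}{8} → -\tfrac{5}{16}y + \tfrac{57}{8}
  leading term y: no divisor's leading term divides it; move -\tfrac{5}{16}y to the remainder.
  leading term 1: no divisor's leading term divides it; move \tfrac{57}{8} to the remainder.
  remainder -\tfrac{5}{16}y + \tfrac{57}{8} ≠ 0; add g_3 = -\tfrac{5}{16}y + \tfrac{57}{8} to the basis.

The other S-polynomials (S(f_1,g_3), S(f_2,g_3)) all reduce to 0 modulo the current basis, so we have a Gröbner basis.
Inter-reduce: drop elements whose leading term is divisible by another's, tail-reduce, and make monic.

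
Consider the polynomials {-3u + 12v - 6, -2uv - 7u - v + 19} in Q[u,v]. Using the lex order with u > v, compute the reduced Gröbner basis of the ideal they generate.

f_1 = -3u + 12v - 6, LT = u.
f_2 = -2uv - 7u - v + 19, LT = uv.

S(f_1,f_2): lcm = uv. S = -7/2u - 4v^2 + 3/2v + 19/2.
  leading term u: subtract (7/6)·f_1 from -7/2u - 4v^2 + 3/2v + 19/2 → -4v^2 - 25/2v + 33/2
  leading term v^2: no divisor's leading term divides it; move -4v^2 to the remainder.
  leading term v: no divisor's leading term divides it; move -25/2v to the remainder.
  leading term 1: no divisor's leading term divides it; move 33/2 to the remainder.
  remainder -4v^2 - 25/2v + 33/2 ≠ 0; add g_3 = -4v^2 - 25/2v + 33/2 to the basis.

The other S-polynomials (S(f_1,g_3), S(f_2,g_3)) all reduce to 0 modulo the current basis, so we have a Gröbner basis.
Inter-reduce: drop elements whose leading term is divisible by another's, tail-reduce, and make monic.

G = {u - 4v + 2, v^2 + 25/8v - 33/8}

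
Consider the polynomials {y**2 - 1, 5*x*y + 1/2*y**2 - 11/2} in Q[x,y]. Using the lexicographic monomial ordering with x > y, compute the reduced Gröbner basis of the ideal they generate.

f_1 = y**2 - 1, LT = y**2.
f_2 = 5*x*y + 1/2*y**2 - 11/2, LT = x*y.

S(f_1,f_2): lcm = x*y**2. S = -x - 1/10*y**3 + 11/10*y.
  leading term x: no divisor's leading term divides it; move -x to the remainder.
  leading term y**3: subtract (-1/10*y)·f_1 from -1/10*y**3 + 11/10*y → y
  leading term y: no divisor's leading term divides it; move y to the remainder.
  remainder -x + y ≠ 0; add g_3 = -x + y to the basis.

S(f_1,g_3): leading monomials are coprime, so the S-polynomial reduces to 0 (Buchberger's first criterion).
S(f_2,g_3): lcm = x*y. S = 11/10*y**2 - 11/10.
  leading term y**2: subtract (11/10)·f_1 from 11/10*y**2 - 11/10 → 0
  remainder 0.

Every S-polynomial of the final basis reduces to 0, so we have a Gröbner basis.
Inter-reduce: drop elements whose leading term is divisible by another's, tail-reduce, and make monic.

G = {x - y, y**2 - 1}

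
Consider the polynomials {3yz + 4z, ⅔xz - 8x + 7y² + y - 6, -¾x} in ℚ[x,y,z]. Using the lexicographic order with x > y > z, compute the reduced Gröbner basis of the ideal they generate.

G = {x, y² + 1/7y - 6/7, z}

f_1 = 3yz + 4z, LT = yz.
f_2 = ⅔xz - 8x + 7y² + y - 6, LT = xz.
f_3 = -¾x, LT = x.

S(f_1,f_2): lcm = xyz. S = 12xy + 4/3xz - 21/2y³ - 3/2y² + 9y.
  leading term xy: subtract (-16y)·f_3 from 12xy + 4/3xz - 21/2y³ - 3/2y² + 9y → 4/3xz - 21/2y³ - 3/2y² + 9y
  leading term xz: subtract (2)·f_2 from 4/3xz - 21/2y³ - 3/2y² + 9y → 16x - 21/2y³ - 31/2y² + 7y + 12
  leading term x: subtract (-64/3)·f_3 from 16x - 21/2y³ - 31/2y² + 7y + 12 → -21/2y³ - 31/2y² + 7y + 12
  leading term y³: no divisor's leading term divides it; move -21/2y³ to the remainder.
  leading term y²: no divisor's leading term divides it; move -31/2y² to the remainder.
  leading term y: no divisor's leading term divides it; move 7y to the remainder.
  leading term 1: no divisor's leading term divides it; move 12 to the remainder.
  remainder -21/2y³ - 31/2y² + 7y + 12 ≠ 0; add g_4 = -21/2y³ - 31/2y² + 7y + 12 to the basis.

S(f_2,f_3): lcm = xz. S = -12x + 21/2y² + 3/2y - 9.
  leading term x: subtract (16)·f_3 from -12x + 21/2y² + 3/2y - 9 → 21/2y² + 3/2y - 9
  leading term y²: no divisor's leading term divides it; move 21/2y² to the remainder.
  leading term y: no divisor's leading term divides it; move 3/2y to the remainder.
  leading term 1: no divisor's leading term divides it; move -9 to the remainder.
  remainder 21/2y² + 3/2y - 9 ≠ 0; add g_5 = 21/2y² + 3/2y - 9 to the basis.

S(f_1,g_5): lcm = y²z. S = 25/21yz + 6/7z.
  leading term yz: subtract (25/63)·f_1 from 25/21yz + 6/7z → -46/63z
  leading term z: no divisor's leading term divides it; move -46/63z to the remainder.
  remainder -46/63z ≠ 0; add g_6 = -46/63z to the basis.

The other S-polynomials (S(f_1,f_3), S(f_1,g_4), S(f_2,g_4), S(f_3,g_4), S(f_2,g_5), S(f_3,g_5), S(g_4,g_5), S(f_1,g_6), S(f_2,g_6), S(f_3,g_6), S(g_4,g_6), S(g_5,g_6)) all reduce to 0 modulo the current basis, so we have a Gröbner basis.
Inter-reduce: drop elements whose leading term is divisible by another's, tail-reduce, and make monic.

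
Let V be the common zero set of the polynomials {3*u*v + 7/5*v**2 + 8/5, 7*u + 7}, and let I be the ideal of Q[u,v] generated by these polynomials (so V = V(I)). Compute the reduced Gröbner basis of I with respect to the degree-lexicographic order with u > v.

f_1 = 3*u*v + 7/5*v**2 + 8/5, LT = u*v.
f_2 = 7*u + 7, LT = u.

S(f_1,f_2): lcm = u*v. S = 7/15*v**2 - v + 8/15.
  leading term v**2: no divisor's leading term divides it; move 7/15*v**2 to the remainder.
  leading term v: no divisor's leading term divides it; move -v to the remainder.
  leading term 1: no divisor's leading term divides it; move 8/15 to the remainder.
  remainder 7/15*v**2 - v + 8/15 ≠ 0; add g_3 = 7/15*v**2 - v + 8/15 to the basis.

The other S-polynomials (S(f_1,g_3), S(f_2,g_3)) all reduce to 0 modulo the current basis, so we have a Gröbner basis.
Inter-reduce: drop elements whose leading term is divisible by another's, tail-reduce, and make monic.

G = {v**2 - 15/7*v + 8/7, u + 1}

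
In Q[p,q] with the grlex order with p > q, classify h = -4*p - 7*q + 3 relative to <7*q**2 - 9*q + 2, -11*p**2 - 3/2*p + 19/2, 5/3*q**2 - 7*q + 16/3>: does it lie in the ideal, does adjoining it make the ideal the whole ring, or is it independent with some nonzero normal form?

-4*p - 7*q + 3 is independent of I; its normal form modulo I is -4*p - 4.

First compute the reduced Gröbner basis of I by Buchberger's algorithm.
f_1 = 7*q**2 - 9*q + 2, LT = q**2.
f_2 = -11*p**2 - 3/2*p + 19/2, LT = p**2.
f_3 = 5/3*q**2 - 7*q + 16/3, LT = q**2.

S(f_1,f_3): lcm = q**2. S = 102/35*q - 102/35.
  leading term q: no divisor's leading term divides it; move 102/35*q to the remainder.
  leading term 1: no divisor's leading term divides it; move -102/35 to the remainder.
  remainder 102/35*q - 102/35 ≠ 0; add k_4 = 102/35*q - 102/35 to the basis.

The other S-polynomials (S(f_1,f_2), S(f_2,f_3), S(f_1,k_4), S(f_2,k_4), S(f_3,k_4)) all reduce to 0 modulo the current basis, so we have a Gröbner basis.
Inter-reduce: drop elements whose leading term is divisible by another's, tail-reduce, and make monic.
Reduced Gröbner basis: {p**2 + 3/22*p - 19/22, q - 1}.
Label its elements g_1 = p**2 + 3/22*p - 19/22, g_2 = q - 1.

Reduce h = -4*p - 7*q + 3 modulo G:
  leading term p: no divisor's leading term divides it; move -4*p to the remainder.
  leading term q: subtract (-7)·g_2 from -7*q + 3 → -4
  leading term 1: no divisor's leading term divides it; move -4 to the remainder.
  normal form = -4*p - 4.
The normal form is nonzero, so h ∉ I. Since h minus its normal form lies in I, I + (h) = I + (r) where r = -4*p - 4; decide whether this ideal is the whole ring.
Run Buchberger on G together with r (pairs among the g_i already reduce to 0 since G is a Gröbner basis):
g_1 = p**2 + 3/22*p - 19/22, LT = p**2.
g_2 = q - 1, LT = q.
r = -4*p - 4, LT = p.

The S-polynomials (S(g_1,g_2), S(g_1,r), S(g_2,r)) all reduce to 0 modulo the current basis, so we have a Gröbner basis.
Inter-reduce: drop elements whose leading term is divisible by another's, tail-reduce, and make monic.
Reduced Gröbner basis: {p + 1, q - 1}.
The reduced Gröbner basis of I + (h) is {p + 1, q - 1} ≠ {1}, a proper ideal, so the enlarged system stays consistent: h is independent of I, with normal form -4*p - 4.

The remainder on division by a Gröbner basis is unique — it is the normal form.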